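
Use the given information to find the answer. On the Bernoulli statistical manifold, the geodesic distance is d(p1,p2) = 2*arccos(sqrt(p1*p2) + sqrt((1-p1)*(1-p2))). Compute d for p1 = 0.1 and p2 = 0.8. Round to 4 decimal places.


Geodesic distance on Bernoulli manifold:
d(p1,p2) = 2*arccos(sqrt(p1*p2) + sqrt((1-p1)*(1-p2))).
sqrt(p1*p2) = sqrt(0.1*0.8) = 0.282843.
sqrt((1-p1)*(1-p2)) = sqrt(0.9*0.2) = 0.424264.
arg = 0.282843 + 0.424264 = 0.707107.
d = 2*arccos(0.707107) = 1.5708

1.5708


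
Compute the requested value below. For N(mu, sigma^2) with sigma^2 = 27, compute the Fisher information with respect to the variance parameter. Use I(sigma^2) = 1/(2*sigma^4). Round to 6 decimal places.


Fisher information for variance: I(sigma^2) = 1/(2*sigma^4).
sigma^2 = 27, so sigma^4 = 729.
I = 1/(2*729) = 1/1458 = 0.000686

0.000686


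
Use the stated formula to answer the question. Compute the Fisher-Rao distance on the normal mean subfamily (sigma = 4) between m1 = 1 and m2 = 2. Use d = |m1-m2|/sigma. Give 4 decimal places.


On the fixed-variance normal subfamily, geodesic distance = |m1-m2|/sigma.
|1 - 2| = 1.
sigma = 4.
d = 1/4 = 0.2500

0.2500


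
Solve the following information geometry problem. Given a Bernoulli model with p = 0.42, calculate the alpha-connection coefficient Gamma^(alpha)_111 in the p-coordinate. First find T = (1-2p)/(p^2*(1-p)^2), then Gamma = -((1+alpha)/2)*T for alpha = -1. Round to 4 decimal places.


Skewness (Amari-Chentsov) tensor: T = (1-2p)/(p^2*(1-p)^2).
p = 0.42, 1-2p = 0.16, p^2 = 0.1764, (1-p)^2 = 0.3364.
T = 0.16/(0.1764 * 0.3364) = 2.696283.
In the p-coordinate, Gamma^(alpha) = Gamma^(0) - (alpha/2)*T with Gamma^(0) = (1/2)*g'(p) = -T/2,
so Gamma^(alpha) = -((1+alpha)/2)*T.
alpha = -1, -(1+alpha)/2 = 0.0.
Gamma = 0.0 * 2.696283 = 0.0000

0.0000


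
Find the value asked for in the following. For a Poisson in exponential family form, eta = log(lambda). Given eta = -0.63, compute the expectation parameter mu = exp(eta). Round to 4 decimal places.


Expectation parameter for Poisson exponential family:
mu = exp(eta).
eta = -0.63.
mu = exp(-0.63) = 0.5326

0.5326


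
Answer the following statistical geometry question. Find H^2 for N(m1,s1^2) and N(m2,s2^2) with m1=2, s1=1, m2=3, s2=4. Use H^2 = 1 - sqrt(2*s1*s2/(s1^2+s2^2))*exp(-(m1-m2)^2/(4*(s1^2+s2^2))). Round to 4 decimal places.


Squared Hellinger distance for Gaussians:
H^2 = 1 - sqrt(2*s1*s2/(s1^2+s2^2)) * exp(-(m1-m2)^2/(4*(s1^2+s2^2))).
s1^2 = 1, s2^2 = 16, s1^2+s2^2 = 17.
sqrt(2*1*4/(17)) = 0.685994.
(m1-m2)^2 = (-1)^2 = 1.
exp(-1/(4*17)) = exp(-0.014706) = 0.985402.
H^2 = 1 - 0.685994*0.985402 = 0.3240

0.3240


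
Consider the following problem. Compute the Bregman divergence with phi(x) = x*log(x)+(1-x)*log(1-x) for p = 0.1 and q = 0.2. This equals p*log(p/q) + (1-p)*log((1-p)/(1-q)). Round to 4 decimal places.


Bregman divergence with negative entropy generator:
D = p*log(p/q) + (1-p)*log((1-p)/(1-q)).
p = 0.1, q = 0.2.
p*log(p/q) = 0.1*log(0.1/0.2) = -0.069315.
(1-p)*log((1-p)/(1-q)) = 0.9*log(0.9/0.8) = 0.106005.
D = -0.069315 + 0.106005 = 0.0367

0.0367


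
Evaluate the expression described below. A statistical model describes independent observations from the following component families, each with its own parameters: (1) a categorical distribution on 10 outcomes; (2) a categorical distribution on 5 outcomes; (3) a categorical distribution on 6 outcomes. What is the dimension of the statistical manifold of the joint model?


The dimension of a statistical manifold equals the number of free
(independent) real parameters of the model. For a product of independent
blocks the parameter counts add.
- categorical on 10 outcomes (probabilities sum to 1): 10-1 = 9.
- categorical on 5 outcomes (probabilities sum to 1): 5-1 = 4.
- categorical on 6 outcomes (probabilities sum to 1): 6-1 = 5.
Total = 9 + 4 + 5 = 18.
Dimension = 18

18


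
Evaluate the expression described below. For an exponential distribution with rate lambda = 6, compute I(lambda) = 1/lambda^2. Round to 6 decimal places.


Fisher information for exponential: I(lambda) = 1/lambda^2.
lambda = 6, lambda^2 = 36.
I = 1/36 = 0.027778

0.027778


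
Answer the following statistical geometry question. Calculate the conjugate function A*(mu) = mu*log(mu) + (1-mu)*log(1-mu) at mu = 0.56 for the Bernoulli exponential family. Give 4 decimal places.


Legendre transform for Bernoulli:
A*(mu) = mu*log(mu) + (1-mu)*log(1-mu).
mu = 0.56, 1-mu = 0.44.
mu*log(mu) = 0.56*log(0.56) = -0.324698.
(1-mu)*log(1-mu) = 0.44*log(0.44) = -0.361231.
A* = -0.324698 + -0.361231 = -0.6859

-0.6859


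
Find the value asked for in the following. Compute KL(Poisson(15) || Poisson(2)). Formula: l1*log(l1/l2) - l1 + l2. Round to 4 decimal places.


KL divergence for Poisson:
KL = l1*log(l1/l2) - l1 + l2.
l1 = 15, l2 = 2.
log(15/2) = 2.014903.
l1*log(l1/l2) = 15 * 2.014903 = 30.223545.
KL = 30.223545 - 15 + 2 = 17.2235

17.2235


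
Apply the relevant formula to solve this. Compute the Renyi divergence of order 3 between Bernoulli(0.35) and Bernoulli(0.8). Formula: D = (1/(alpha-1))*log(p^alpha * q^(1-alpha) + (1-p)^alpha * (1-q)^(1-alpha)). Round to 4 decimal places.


Renyi divergence of order alpha between Bernoulli distributions:
D = (1/(alpha-1))*log(p^alpha * q^(1-alpha) + (1-p)^alpha * (1-q)^(1-alpha)).
alpha = 3, p = 0.35, q = 0.8.
p^alpha * q^(1-alpha) = 0.35^3 * 0.8^-2 = 0.066992.
(1-p)^alpha * (1-q)^(1-alpha) = 0.65^3 * 0.2^-2 = 6.865625.
sum = 0.066992 + 6.865625 = 6.932617.
D = (1/2)*log(6.932617) = 0.9681

0.9681


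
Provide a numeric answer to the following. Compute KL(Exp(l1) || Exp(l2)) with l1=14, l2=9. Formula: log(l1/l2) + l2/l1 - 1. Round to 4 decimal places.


KL divergence for exponential family:
KL = log(l1/l2) + l2/l1 - 1.
log(14/9) = 0.441833.
9/14 = 0.642857.
KL = 0.441833 + 0.642857 - 1 = 0.0847

0.0847


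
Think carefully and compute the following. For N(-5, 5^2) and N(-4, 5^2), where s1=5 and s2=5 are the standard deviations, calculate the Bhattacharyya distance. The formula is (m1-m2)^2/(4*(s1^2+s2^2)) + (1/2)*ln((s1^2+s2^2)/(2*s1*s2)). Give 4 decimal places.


Bhattacharyya distance between two Gaussians:
DB = (m1-m2)^2/(4*(s1^2+s2^2)) + (1/2)*ln((s1^2+s2^2)/(2*s1*s2)).
(m1-m2)^2 = (-1)^2 = 1.
s1^2+s2^2 = 25 + 25 = 50.
term1 = 1/200 = 0.005.
term2 = 0.5*ln(50/50.0) = 0.0.
DB = 0.005 + 0.0 = 0.0050

0.0050


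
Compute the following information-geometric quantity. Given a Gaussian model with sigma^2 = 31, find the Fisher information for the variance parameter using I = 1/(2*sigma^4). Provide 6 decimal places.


Fisher information for variance: I(sigma^2) = 1/(2*sigma^4).
sigma^2 = 31, so sigma^4 = 961.
I = 1/(2*961) = 1/1922 = 0.000520

0.000520


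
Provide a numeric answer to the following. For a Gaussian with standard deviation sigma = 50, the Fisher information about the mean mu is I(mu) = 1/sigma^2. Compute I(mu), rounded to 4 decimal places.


The Fisher information for the mean of a normal distribution is I(mu) = 1/sigma^2.
sigma = 50, so sigma^2 = 2500.
I(mu) = 1/2500 = 0.0004

0.0004


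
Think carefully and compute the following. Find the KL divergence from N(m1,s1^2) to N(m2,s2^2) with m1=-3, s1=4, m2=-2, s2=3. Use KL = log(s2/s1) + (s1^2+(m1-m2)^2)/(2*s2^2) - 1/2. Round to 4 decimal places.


KL divergence between normal distributions:
KL = log(s2/s1) + (s1^2 + (m1-m2)^2)/(2*s2^2) - 1/2.
log(3/4) = -0.287682.
(4^2 + (-3--2)^2)/(2*3^2) = (16 + 1)/18 = 0.944444.
KL = -0.287682 + 0.944444 - 0.5 = 0.1568

0.1568


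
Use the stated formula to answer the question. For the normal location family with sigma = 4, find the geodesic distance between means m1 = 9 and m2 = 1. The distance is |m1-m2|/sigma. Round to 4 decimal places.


On the fixed-variance normal subfamily, geodesic distance = |m1-m2|/sigma.
|9 - 1| = 8.
sigma = 4.
d = 8/4 = 2.0000

2.0000


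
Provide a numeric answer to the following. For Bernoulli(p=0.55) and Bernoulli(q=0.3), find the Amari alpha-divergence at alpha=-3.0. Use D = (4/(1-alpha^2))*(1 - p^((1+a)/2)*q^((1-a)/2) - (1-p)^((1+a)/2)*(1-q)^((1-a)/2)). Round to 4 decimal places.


Amari alpha-divergence:
D = (4/(1-alpha^2))*(1 - p^((1+a)/2)*q^((1-a)/2) - (1-p)^((1+a)/2)*(1-q)^((1-a)/2)).
alpha = -3.0, p = 0.55, q = 0.3.
e1 = (1+alpha)/2 = -1.0, e2 = (1-alpha)/2 = 2.0.
t1 = p^e1 * q^e2 = 0.55^-1.0 * 0.3^2.0 = 0.163636.
t2 = (1-p)^e1 * (1-q)^e2 = 0.45^-1.0 * 0.7^2.0 = 1.088889.
4/(1-alpha^2) = -0.5.
D = -0.5*(1 - 0.163636 - 1.088889) = 0.1263

0.1263


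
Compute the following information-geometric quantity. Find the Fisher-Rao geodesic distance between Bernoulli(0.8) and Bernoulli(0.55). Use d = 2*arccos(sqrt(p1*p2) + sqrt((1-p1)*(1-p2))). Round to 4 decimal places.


Geodesic distance on Bernoulli manifold:
d(p1,p2) = 2*arccos(sqrt(p1*p2) + sqrt((1-p1)*(1-p2))).
sqrt(p1*p2) = sqrt(0.8*0.55) = 0.663325.
sqrt((1-p1)*(1-p2)) = sqrt(0.2*0.45) = 0.3.
arg = 0.663325 + 0.3 = 0.963325.
d = 2*arccos(0.963325) = 0.5433

0.5433


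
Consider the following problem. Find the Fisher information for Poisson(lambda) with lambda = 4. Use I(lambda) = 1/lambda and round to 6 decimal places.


Fisher information for Poisson: I(lambda) = 1/lambda.
lambda = 4.
I(lambda) = 1/4 = 0.250000

0.250000


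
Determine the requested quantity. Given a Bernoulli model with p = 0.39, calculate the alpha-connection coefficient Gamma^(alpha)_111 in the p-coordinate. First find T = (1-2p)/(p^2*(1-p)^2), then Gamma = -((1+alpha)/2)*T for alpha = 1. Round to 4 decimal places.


Skewness (Amari-Chentsov) tensor: T = (1-2p)/(p^2*(1-p)^2).
p = 0.39, 1-2p = 0.22, p^2 = 0.1521, (1-p)^2 = 0.3721.
T = 0.22/(0.1521 * 0.3721) = 3.887172.
In the p-coordinate, Gamma^(alpha) = Gamma^(0) - (alpha/2)*T with Gamma^(0) = (1/2)*g'(p) = -T/2,
so Gamma^(alpha) = -((1+alpha)/2)*T.
alpha = 1, -(1+alpha)/2 = -1.0.
Gamma = -1.0 * 3.887172 = -3.8872

-3.8872


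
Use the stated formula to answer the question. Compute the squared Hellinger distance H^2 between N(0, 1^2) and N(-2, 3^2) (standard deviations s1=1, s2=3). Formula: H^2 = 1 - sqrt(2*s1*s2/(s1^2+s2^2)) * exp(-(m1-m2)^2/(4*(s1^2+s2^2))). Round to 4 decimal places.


Squared Hellinger distance for Gaussians:
H^2 = 1 - sqrt(2*s1*s2/(s1^2+s2^2)) * exp(-(m1-m2)^2/(4*(s1^2+s2^2))).
s1^2 = 1, s2^2 = 9, s1^2+s2^2 = 10.
sqrt(2*1*3/(10)) = 0.774597.
(m1-m2)^2 = (2)^2 = 4.
exp(-4/(4*10)) = exp(-0.1) = 0.904837.
H^2 = 1 - 0.774597*0.904837 = 0.2991

0.2991


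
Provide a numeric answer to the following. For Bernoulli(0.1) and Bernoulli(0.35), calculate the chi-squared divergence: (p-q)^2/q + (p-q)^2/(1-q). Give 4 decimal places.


Chi-squared divergence between Bernoulli distributions:
chi^2 = (p-q)^2/q + (p-q)^2/(1-q).
p = 0.1, q = 0.35, p-q = -0.25.
(p-q)^2 = 0.0625.
term1 = 0.0625/0.35 = 0.178571.
term2 = 0.0625/0.65 = 0.096154.
chi^2 = 0.178571 + 0.096154 = 0.2747

0.2747


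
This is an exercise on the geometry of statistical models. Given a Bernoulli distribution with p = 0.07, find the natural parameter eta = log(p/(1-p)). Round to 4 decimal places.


Natural parameter for Bernoulli: eta = log(p/(1-p)).
p = 0.07, 1-p = 0.93.
p/(1-p) = 0.075269.
eta = log(0.075269) = -2.5867

-2.5867


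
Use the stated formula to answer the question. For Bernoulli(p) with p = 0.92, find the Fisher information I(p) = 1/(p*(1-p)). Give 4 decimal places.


For Bernoulli(p), Fisher information is I(p) = 1/(p*(1-p)).
p = 0.92, 1-p = 0.08.
p*(1-p) = 0.0736.
I(p) = 1/0.0736 = 13.5870

13.5870


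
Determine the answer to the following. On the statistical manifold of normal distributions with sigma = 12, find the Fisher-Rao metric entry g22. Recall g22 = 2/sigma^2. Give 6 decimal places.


For the 2-parameter normal family, the Fisher metric has:
  g11 = 1/sigma^2, g22 = 2/sigma^2.
sigma = 12, sigma^2 = 144.
g22 = 0.013889

0.013889


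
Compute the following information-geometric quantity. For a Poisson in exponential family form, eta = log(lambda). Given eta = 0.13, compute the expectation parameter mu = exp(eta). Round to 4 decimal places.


Expectation parameter for Poisson exponential family:
mu = exp(eta).
eta = 0.13.
mu = exp(0.13) = 1.1388

1.1388


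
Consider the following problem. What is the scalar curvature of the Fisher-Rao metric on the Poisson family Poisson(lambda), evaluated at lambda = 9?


This family has a single free parameter, so its statistical manifold
is 1-dimensional. The Riemann curvature tensor of any 1-dimensional
Riemannian manifold vanishes identically, so R = 0.

0


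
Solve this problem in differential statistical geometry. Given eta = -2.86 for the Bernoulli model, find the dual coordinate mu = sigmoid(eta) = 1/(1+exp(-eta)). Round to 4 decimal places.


Dual coordinate (expectation parameter) for Bernoulli:
mu = 1/(1+exp(-eta)).
eta = -2.86.
exp(-eta) = exp(2.86) = 17.461527.
mu = 1/(1+17.461527) = 0.0542

0.0542


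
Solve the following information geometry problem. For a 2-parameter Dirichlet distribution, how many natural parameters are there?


Exponential family dimension calculation:
Dirichlet with 2 components has 2 natural parameters.

2


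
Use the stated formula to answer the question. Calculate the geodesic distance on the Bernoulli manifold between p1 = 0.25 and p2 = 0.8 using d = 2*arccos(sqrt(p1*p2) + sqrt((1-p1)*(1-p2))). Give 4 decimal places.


Geodesic distance on Bernoulli manifold:
d(p1,p2) = 2*arccos(sqrt(p1*p2) + sqrt((1-p1)*(1-p2))).
sqrt(p1*p2) = sqrt(0.25*0.8) = 0.447214.
sqrt((1-p1)*(1-p2)) = sqrt(0.75*0.2) = 0.387298.
arg = 0.447214 + 0.387298 = 0.834512.
d = 2*arccos(0.834512) = 1.1671

1.1671


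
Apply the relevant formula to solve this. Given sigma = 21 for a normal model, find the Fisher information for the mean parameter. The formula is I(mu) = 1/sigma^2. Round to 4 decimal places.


The Fisher information for the mean of a normal distribution is I(mu) = 1/sigma^2.
sigma = 21, so sigma^2 = 441.
I(mu) = 1/441 = 0.0023

0.0023


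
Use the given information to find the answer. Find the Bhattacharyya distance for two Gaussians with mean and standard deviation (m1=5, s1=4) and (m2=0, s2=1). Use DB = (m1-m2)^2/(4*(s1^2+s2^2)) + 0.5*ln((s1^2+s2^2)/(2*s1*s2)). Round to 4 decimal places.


Bhattacharyya distance between two Gaussians:
DB = (m1-m2)^2/(4*(s1^2+s2^2)) + (1/2)*ln((s1^2+s2^2)/(2*s1*s2)).
(m1-m2)^2 = (5)^2 = 25.
s1^2+s2^2 = 16 + 1 = 17.
term1 = 25/68 = 0.367647.
term2 = 0.5*ln(17/8.0) = 0.376886.
DB = 0.367647 + 0.376886 = 0.7445

0.7445


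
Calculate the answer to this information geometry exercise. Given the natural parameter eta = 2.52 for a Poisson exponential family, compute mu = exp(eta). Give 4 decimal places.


Expectation parameter for Poisson exponential family:
mu = exp(eta).
eta = 2.52.
mu = exp(2.52) = 12.4286

12.4286


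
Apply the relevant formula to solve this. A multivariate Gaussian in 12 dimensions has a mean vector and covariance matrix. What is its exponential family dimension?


Exponential family dimension calculation:
For 12-dim MVN: mean has 12 params, covariance has 12*13/2 = 78 unique entries.
Total dim = 12 + 78 = 90.

90


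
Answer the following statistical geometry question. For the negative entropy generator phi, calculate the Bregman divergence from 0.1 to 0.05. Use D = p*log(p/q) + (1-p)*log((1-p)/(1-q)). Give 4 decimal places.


Bregman divergence with negative entropy generator:
D = p*log(p/q) + (1-p)*log((1-p)/(1-q)).
p = 0.1, q = 0.05.
p*log(p/q) = 0.1*log(0.1/0.05) = 0.069315.
(1-p)*log((1-p)/(1-q)) = 0.9*log(0.9/0.95) = -0.04866.
D = 0.069315 + -0.04866 = 0.0207

0.0207


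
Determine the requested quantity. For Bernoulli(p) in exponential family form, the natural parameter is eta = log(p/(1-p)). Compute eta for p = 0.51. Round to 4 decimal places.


Natural parameter for Bernoulli: eta = log(p/(1-p)).
p = 0.51, 1-p = 0.49.
p/(1-p) = 1.040816.
eta = log(1.040816) = 0.0400

0.0400


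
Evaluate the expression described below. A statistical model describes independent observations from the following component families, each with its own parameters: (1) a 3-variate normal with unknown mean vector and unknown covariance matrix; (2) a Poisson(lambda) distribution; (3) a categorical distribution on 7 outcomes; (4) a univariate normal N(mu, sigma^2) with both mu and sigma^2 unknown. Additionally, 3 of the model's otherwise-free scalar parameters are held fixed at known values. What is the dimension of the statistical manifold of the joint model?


The dimension of a statistical manifold equals the number of free
(independent) real parameters of the model. For a product of independent
blocks the parameter counts add.
- 3-variate normal: 3 (mean) + 3*4/2 = 6 (symmetric covariance) = 9.
- Poisson (lambda): 1.
- categorical on 7 outcomes (probabilities sum to 1): 7-1 = 6.
- normal (mu, sigma^2): 2.
Total = 9 + 1 + 6 + 2 = 18.
3 parameter(s) fixed at known values: 18 - 3 = 15.
Dimension = 15

15


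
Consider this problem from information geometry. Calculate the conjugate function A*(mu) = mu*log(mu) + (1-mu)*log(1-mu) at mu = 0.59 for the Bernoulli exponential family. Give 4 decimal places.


Legendre transform for Bernoulli:
A*(mu) = mu*log(mu) + (1-mu)*log(1-mu).
mu = 0.59, 1-mu = 0.41.
mu*log(mu) = 0.59*log(0.59) = -0.311303.
(1-mu)*log(1-mu) = 0.41*log(0.41) = -0.365555.
A* = -0.311303 + -0.365555 = -0.6769

-0.6769


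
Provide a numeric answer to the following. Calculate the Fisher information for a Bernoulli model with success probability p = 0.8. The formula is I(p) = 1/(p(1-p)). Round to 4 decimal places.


For Bernoulli(p), Fisher information is I(p) = 1/(p*(1-p)).
p = 0.8, 1-p = 0.2.
p*(1-p) = 0.16.
I(p) = 1/0.16 = 6.2500

6.2500


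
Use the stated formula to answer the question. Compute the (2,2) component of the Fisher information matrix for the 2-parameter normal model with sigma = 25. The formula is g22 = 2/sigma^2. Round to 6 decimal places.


For the 2-parameter normal family, the Fisher metric has:
  g11 = 1/sigma^2, g22 = 2/sigma^2.
sigma = 25, sigma^2 = 625.
g22 = 0.003200

0.003200


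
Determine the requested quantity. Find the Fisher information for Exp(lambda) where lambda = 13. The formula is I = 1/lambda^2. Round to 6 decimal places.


Fisher information for exponential: I(lambda) = 1/lambda^2.
lambda = 13, lambda^2 = 169.
I = 1/169 = 0.005917

0.005917


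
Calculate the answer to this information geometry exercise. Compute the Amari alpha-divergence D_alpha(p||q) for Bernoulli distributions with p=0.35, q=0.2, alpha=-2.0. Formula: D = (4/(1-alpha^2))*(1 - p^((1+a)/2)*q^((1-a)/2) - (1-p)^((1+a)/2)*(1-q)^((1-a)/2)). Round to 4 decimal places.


Amari alpha-divergence:
D = (4/(1-alpha^2))*(1 - p^((1+a)/2)*q^((1-a)/2) - (1-p)^((1+a)/2)*(1-q)^((1-a)/2)).
alpha = -2.0, p = 0.35, q = 0.2.
e1 = (1+alpha)/2 = -0.5, e2 = (1-alpha)/2 = 1.5.
t1 = p^e1 * q^e2 = 0.35^-0.5 * 0.2^1.5 = 0.151186.
t2 = (1-p)^e1 * (1-q)^e2 = 0.65^-0.5 * 0.8^1.5 = 0.88752.
4/(1-alpha^2) = -1.333333.
D = -1.333333*(1 - 0.151186 - 0.88752) = 0.0516

0.0516


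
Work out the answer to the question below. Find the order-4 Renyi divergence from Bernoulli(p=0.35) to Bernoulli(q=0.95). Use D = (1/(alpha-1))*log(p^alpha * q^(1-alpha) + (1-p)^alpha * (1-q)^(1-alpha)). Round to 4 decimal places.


Renyi divergence of order alpha between Bernoulli distributions:
D = (1/(alpha-1))*log(p^alpha * q^(1-alpha) + (1-p)^alpha * (1-q)^(1-alpha)).
alpha = 4, p = 0.35, q = 0.95.
p^alpha * q^(1-alpha) = 0.35^4 * 0.95^-3 = 0.017503.
(1-p)^alpha * (1-q)^(1-alpha) = 0.65^4 * 0.05^-3 = 1428.05.
sum = 0.017503 + 1428.05 = 1428.067503.
D = (1/3)*log(1428.067503) = 2.4214

2.4214


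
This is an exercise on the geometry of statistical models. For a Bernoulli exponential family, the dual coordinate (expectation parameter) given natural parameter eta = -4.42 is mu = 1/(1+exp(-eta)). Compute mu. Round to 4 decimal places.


Dual coordinate (expectation parameter) for Bernoulli:
mu = 1/(1+exp(-eta)).
eta = -4.42.
exp(-eta) = exp(4.42) = 83.096285.
mu = 1/(1+83.096285) = 0.0119

0.0119


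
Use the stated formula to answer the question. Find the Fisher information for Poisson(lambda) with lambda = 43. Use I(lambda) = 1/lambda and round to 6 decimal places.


Fisher information for Poisson: I(lambda) = 1/lambda.
lambda = 43.
I(lambda) = 1/43 = 0.023256

0.023256


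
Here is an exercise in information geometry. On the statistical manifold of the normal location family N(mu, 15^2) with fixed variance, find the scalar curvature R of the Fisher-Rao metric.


This family has a single free parameter, so its statistical manifold
is 1-dimensional. The Riemann curvature tensor of any 1-dimensional
Riemannian manifold vanishes identically, so R = 0.

0


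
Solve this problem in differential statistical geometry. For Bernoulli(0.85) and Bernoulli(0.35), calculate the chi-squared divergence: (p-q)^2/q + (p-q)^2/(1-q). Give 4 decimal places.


Chi-squared divergence between Bernoulli distributions:
chi^2 = (p-q)^2/q + (p-q)^2/(1-q).
p = 0.85, q = 0.35, p-q = 0.5.
(p-q)^2 = 0.25.
term1 = 0.25/0.35 = 0.714286.
term2 = 0.25/0.65 = 0.384615.
chi^2 = 0.714286 + 0.384615 = 1.0989

1.0989


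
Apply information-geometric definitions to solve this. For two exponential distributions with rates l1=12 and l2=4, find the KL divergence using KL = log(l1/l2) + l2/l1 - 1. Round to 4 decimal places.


KL divergence for exponential family:
KL = log(l1/l2) + l2/l1 - 1.
log(12/4) = 1.098612.
4/12 = 0.333333.
KL = 1.098612 + 0.333333 - 1 = 0.4319

0.4319


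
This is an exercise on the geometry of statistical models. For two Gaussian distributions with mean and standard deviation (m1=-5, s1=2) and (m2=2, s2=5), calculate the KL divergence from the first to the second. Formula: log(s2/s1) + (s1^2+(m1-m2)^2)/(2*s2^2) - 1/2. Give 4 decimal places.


KL divergence between normal distributions:
KL = log(s2/s1) + (s1^2 + (m1-m2)^2)/(2*s2^2) - 1/2.
log(5/2) = 0.916291.
(2^2 + (-5-2)^2)/(2*5^2) = (4 + 49)/50 = 1.06.
KL = 0.916291 + 1.06 - 0.5 = 1.4763

1.4763


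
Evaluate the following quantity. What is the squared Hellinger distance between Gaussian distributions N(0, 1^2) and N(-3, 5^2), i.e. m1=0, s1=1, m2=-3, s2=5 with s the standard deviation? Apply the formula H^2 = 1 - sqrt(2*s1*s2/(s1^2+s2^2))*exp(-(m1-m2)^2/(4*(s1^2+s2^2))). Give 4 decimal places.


Squared Hellinger distance for Gaussians:
H^2 = 1 - sqrt(2*s1*s2/(s1^2+s2^2)) * exp(-(m1-m2)^2/(4*(s1^2+s2^2))).
s1^2 = 1, s2^2 = 25, s1^2+s2^2 = 26.
sqrt(2*1*5/(26)) = 0.620174.
(m1-m2)^2 = (3)^2 = 9.
exp(-9/(4*26)) = exp(-0.086538) = 0.9171.
H^2 = 1 - 0.620174*0.9171 = 0.4312

0.4312


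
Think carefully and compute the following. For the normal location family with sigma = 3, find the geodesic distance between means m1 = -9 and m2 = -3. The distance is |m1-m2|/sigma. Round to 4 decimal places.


On the fixed-variance normal subfamily, geodesic distance = |m1-m2|/sigma.
|-9 - -3| = 6.
sigma = 3.
d = 6/3 = 2.0000

2.0000


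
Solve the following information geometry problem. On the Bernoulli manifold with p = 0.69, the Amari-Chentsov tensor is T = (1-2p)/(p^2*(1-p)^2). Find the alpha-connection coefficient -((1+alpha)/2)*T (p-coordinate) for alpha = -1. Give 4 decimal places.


Skewness (Amari-Chentsov) tensor: T = (1-2p)/(p^2*(1-p)^2).
p = 0.69, 1-2p = -0.38, p^2 = 0.4761, (1-p)^2 = 0.0961.
T = -0.38/(0.4761 * 0.0961) = -8.305428.
In the p-coordinate, Gamma^(alpha) = Gamma^(0) - (alpha/2)*T with Gamma^(0) = (1/2)*g'(p) = -T/2,
so Gamma^(alpha) = -((1+alpha)/2)*T.
alpha = -1, -(1+alpha)/2 = 0.0.
Gamma = 0.0 * -8.305428 = 0.0000

0.0000


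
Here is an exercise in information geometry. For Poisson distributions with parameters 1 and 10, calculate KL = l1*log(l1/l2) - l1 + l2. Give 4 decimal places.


KL divergence for Poisson:
KL = l1*log(l1/l2) - l1 + l2.
l1 = 1, l2 = 10.
log(1/10) = -2.302585.
l1*log(l1/l2) = 1 * -2.302585 = -2.302585.
KL = -2.302585 - 1 + 10 = 6.6974

6.6974


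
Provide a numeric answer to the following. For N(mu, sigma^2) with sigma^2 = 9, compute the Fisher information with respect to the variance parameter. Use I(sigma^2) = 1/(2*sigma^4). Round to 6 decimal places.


Fisher information for variance: I(sigma^2) = 1/(2*sigma^4).
sigma^2 = 9, so sigma^4 = 81.
I = 1/(2*81) = 1/162 = 0.006173

0.006173


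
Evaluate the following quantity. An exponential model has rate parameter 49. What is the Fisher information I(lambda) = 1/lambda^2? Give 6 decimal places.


Fisher information for exponential: I(lambda) = 1/lambda^2.
lambda = 49, lambda^2 = 2401.
I = 1/2401 = 0.000416

0.000416


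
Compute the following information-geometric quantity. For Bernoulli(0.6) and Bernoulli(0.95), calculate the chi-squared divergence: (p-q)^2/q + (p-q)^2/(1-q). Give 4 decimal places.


Chi-squared divergence between Bernoulli distributions:
chi^2 = (p-q)^2/q + (p-q)^2/(1-q).
p = 0.6, q = 0.95, p-q = -0.35.
(p-q)^2 = 0.1225.
term1 = 0.1225/0.95 = 0.128947.
term2 = 0.1225/0.05 = 2.45.
chi^2 = 0.128947 + 2.45 = 2.5789

2.5789


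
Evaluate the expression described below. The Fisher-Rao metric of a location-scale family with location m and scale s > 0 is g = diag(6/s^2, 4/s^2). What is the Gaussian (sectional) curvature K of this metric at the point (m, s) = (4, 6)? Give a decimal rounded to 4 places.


The metric has the form g = (A dm^2 + B ds^2)/s^2 with A = 6, B = 4.
Substitute u = sqrt(A/B)*m: g = B*(du^2 + ds^2)/s^2, i.e. B times the
Poincare upper half-plane metric, which has constant Gaussian curvature -1.
Scaling a 2D metric by a constant c divides the Gaussian curvature by c,
so K = -1/B = -1/(4) = -0.2500 everywhere (the point (m, s) = (4, 6) is irrelevant:
the curvature is constant).
The requested Gaussian curvature is K = -0.2500.

-0.2500


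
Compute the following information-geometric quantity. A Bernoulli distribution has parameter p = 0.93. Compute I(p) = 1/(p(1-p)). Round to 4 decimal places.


For Bernoulli(p), Fisher information is I(p) = 1/(p*(1-p)).
p = 0.93, 1-p = 0.07.
p*(1-p) = 0.0651.
I(p) = 1/0.0651 = 15.3610

15.3610


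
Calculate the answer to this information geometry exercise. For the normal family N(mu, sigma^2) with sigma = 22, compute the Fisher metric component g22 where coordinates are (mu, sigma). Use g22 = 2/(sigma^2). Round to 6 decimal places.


For the 2-parameter normal family, the Fisher metric has:
  g11 = 1/sigma^2, g22 = 2/sigma^2.
sigma = 22, sigma^2 = 484.
g22 = 0.004132

0.004132


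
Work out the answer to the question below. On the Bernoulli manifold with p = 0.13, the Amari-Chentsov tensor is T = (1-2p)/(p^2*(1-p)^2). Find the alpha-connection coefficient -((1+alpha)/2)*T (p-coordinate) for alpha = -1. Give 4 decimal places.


Skewness (Amari-Chentsov) tensor: T = (1-2p)/(p^2*(1-p)^2).
p = 0.13, 1-2p = 0.74, p^2 = 0.0169, (1-p)^2 = 0.7569.
T = 0.74/(0.0169 * 0.7569) = 57.850419.
In the p-coordinate, Gamma^(alpha) = Gamma^(0) - (alpha/2)*T with Gamma^(0) = (1/2)*g'(p) = -T/2,
so Gamma^(alpha) = -((1+alpha)/2)*T.
alpha = -1, -(1+alpha)/2 = 0.0.
Gamma = 0.0 * 57.850419 = 0.0000

0.0000


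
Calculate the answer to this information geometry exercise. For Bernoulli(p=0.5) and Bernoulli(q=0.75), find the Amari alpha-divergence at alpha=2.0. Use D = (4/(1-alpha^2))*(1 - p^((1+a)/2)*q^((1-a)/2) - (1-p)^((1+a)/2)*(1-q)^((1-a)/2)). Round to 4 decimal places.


Amari alpha-divergence:
D = (4/(1-alpha^2))*(1 - p^((1+a)/2)*q^((1-a)/2) - (1-p)^((1+a)/2)*(1-q)^((1-a)/2)).
alpha = 2.0, p = 0.5, q = 0.75.
e1 = (1+alpha)/2 = 1.5, e2 = (1-alpha)/2 = -0.5.
t1 = p^e1 * q^e2 = 0.5^1.5 * 0.75^-0.5 = 0.408248.
t2 = (1-p)^e1 * (1-q)^e2 = 0.5^1.5 * 0.25^-0.5 = 0.707107.
4/(1-alpha^2) = -1.333333.
D = -1.333333*(1 - 0.408248 - 0.707107) = 0.1538

0.1538


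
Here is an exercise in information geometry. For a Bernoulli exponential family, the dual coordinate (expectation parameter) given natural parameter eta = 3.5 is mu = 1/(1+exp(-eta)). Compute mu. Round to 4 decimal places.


Dual coordinate (expectation parameter) for Bernoulli:
mu = 1/(1+exp(-eta)).
eta = 3.5.
exp(-eta) = exp(-3.5) = 0.030197.
mu = 1/(1+0.030197) = 0.9707

0.9707


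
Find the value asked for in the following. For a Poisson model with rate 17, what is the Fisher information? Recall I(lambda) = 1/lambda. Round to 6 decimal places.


Fisher information for Poisson: I(lambda) = 1/lambda.
lambda = 17.
I(lambda) = 1/17 = 0.058824

0.058824


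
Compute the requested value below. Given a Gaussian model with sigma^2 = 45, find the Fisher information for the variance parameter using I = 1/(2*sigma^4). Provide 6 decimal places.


Fisher information for variance: I(sigma^2) = 1/(2*sigma^4).
sigma^2 = 45, so sigma^4 = 2025.
I = 1/(2*2025) = 1/4050 = 0.000247

0.000247


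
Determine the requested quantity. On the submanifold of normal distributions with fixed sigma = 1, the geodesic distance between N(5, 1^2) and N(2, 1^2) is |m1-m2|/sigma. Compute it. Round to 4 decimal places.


On the fixed-variance normal subfamily, geodesic distance = |m1-m2|/sigma.
|5 - 2| = 3.
sigma = 1.
d = 3/1 = 3.0000

3.0000


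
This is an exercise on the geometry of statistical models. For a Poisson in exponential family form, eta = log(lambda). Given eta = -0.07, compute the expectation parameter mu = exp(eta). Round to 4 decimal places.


Expectation parameter for Poisson exponential family:
mu = exp(eta).
eta = -0.07.
mu = exp(-0.07) = 0.9324

0.9324


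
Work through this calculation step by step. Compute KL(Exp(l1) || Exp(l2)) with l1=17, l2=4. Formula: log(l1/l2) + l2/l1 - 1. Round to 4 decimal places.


KL divergence for exponential family:
KL = log(l1/l2) + l2/l1 - 1.
log(17/4) = 1.446919.
4/17 = 0.235294.
KL = 1.446919 + 0.235294 - 1 = 0.6822

0.6822


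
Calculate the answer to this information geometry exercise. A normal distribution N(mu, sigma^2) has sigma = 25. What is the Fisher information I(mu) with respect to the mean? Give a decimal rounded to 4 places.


The Fisher information for the mean of a normal distribution is I(mu) = 1/sigma^2.
sigma = 25, so sigma^2 = 625.
I(mu) = 1/625 = 0.0016

0.0016


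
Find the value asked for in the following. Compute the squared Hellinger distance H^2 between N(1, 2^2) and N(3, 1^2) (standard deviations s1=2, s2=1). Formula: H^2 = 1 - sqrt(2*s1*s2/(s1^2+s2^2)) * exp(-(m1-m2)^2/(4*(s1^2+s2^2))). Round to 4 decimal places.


Squared Hellinger distance for Gaussians:
H^2 = 1 - sqrt(2*s1*s2/(s1^2+s2^2)) * exp(-(m1-m2)^2/(4*(s1^2+s2^2))).
s1^2 = 4, s2^2 = 1, s1^2+s2^2 = 5.
sqrt(2*2*1/(5)) = 0.894427.
(m1-m2)^2 = (-2)^2 = 4.
exp(-4/(4*5)) = exp(-0.2) = 0.818731.
H^2 = 1 - 0.894427*0.818731 = 0.2677

0.2677


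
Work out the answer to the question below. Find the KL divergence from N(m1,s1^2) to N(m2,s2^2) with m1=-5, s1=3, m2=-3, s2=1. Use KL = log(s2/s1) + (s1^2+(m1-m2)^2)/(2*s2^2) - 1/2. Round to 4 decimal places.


KL divergence between normal distributions:
KL = log(s2/s1) + (s1^2 + (m1-m2)^2)/(2*s2^2) - 1/2.
log(1/3) = -1.098612.
(3^2 + (-5--3)^2)/(2*1^2) = (9 + 4)/2 = 6.5.
KL = -1.098612 + 6.5 - 0.5 = 4.9014

4.9014


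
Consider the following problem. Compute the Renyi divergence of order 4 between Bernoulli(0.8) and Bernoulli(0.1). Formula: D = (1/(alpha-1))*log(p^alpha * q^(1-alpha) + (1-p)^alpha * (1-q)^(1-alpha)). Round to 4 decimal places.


Renyi divergence of order alpha between Bernoulli distributions:
D = (1/(alpha-1))*log(p^alpha * q^(1-alpha) + (1-p)^alpha * (1-q)^(1-alpha)).
alpha = 4, p = 0.8, q = 0.1.
p^alpha * q^(1-alpha) = 0.8^4 * 0.1^-3 = 409.6.
(1-p)^alpha * (1-q)^(1-alpha) = 0.2^4 * 0.9^-3 = 0.002195.
sum = 409.6 + 0.002195 = 409.602195.
D = (1/3)*log(409.602195) = 2.0051

2.0051


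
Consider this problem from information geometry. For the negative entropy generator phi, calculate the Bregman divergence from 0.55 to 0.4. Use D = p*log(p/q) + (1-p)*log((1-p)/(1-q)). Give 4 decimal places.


Bregman divergence with negative entropy generator:
D = p*log(p/q) + (1-p)*log((1-p)/(1-q)).
p = 0.55, q = 0.4.
p*log(p/q) = 0.55*log(0.55/0.4) = 0.17515.
(1-p)*log((1-p)/(1-q)) = 0.45*log(0.45/0.6) = -0.129457.
D = 0.17515 + -0.129457 = 0.0457

0.0457


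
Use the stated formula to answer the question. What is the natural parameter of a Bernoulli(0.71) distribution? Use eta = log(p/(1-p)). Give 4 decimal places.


Natural parameter for Bernoulli: eta = log(p/(1-p)).
p = 0.71, 1-p = 0.29.
p/(1-p) = 2.448276.
eta = log(2.448276) = 0.8954

0.8954


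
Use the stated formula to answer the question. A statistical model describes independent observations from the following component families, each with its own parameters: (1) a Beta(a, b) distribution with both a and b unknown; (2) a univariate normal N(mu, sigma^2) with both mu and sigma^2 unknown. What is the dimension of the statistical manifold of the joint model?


The dimension of a statistical manifold equals the number of free
(independent) real parameters of the model. For a product of independent
blocks the parameter counts add.
- Beta (a, b): 2.
- normal (mu, sigma^2): 2.
Total = 2 + 2 = 4.
Dimension = 4

4


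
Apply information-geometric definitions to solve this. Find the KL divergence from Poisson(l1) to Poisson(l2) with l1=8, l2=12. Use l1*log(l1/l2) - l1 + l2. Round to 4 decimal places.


KL divergence for Poisson:
KL = l1*log(l1/l2) - l1 + l2.
l1 = 8, l2 = 12.
log(8/12) = -0.405465.
l1*log(l1/l2) = 8 * -0.405465 = -3.243721.
KL = -3.243721 - 8 + 12 = 0.7563

0.7563


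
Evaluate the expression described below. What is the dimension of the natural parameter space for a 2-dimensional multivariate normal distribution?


Exponential family dimension calculation:
For 2-dim MVN: mean has 2 params, covariance has 2*3/2 = 3 unique entries.
Total dim = 2 + 3 = 5.

5


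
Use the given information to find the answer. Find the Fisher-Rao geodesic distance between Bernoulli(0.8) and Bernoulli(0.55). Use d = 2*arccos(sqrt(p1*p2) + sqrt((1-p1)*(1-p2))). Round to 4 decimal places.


Geodesic distance on Bernoulli manifold:
d(p1,p2) = 2*arccos(sqrt(p1*p2) + sqrt((1-p1)*(1-p2))).
sqrt(p1*p2) = sqrt(0.8*0.55) = 0.663325.
sqrt((1-p1)*(1-p2)) = sqrt(0.2*0.45) = 0.3.
arg = 0.663325 + 0.3 = 0.963325.
d = 2*arccos(0.963325) = 0.5433

0.5433


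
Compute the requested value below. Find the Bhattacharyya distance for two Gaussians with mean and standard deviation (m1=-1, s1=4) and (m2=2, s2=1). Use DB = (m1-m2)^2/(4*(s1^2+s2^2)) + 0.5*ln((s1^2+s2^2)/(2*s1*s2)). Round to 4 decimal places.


Bhattacharyya distance between two Gaussians:
DB = (m1-m2)^2/(4*(s1^2+s2^2)) + (1/2)*ln((s1^2+s2^2)/(2*s1*s2)).
(m1-m2)^2 = (-3)^2 = 9.
s1^2+s2^2 = 16 + 1 = 17.
term1 = 9/68 = 0.132353.
term2 = 0.5*ln(17/8.0) = 0.376886.
DB = 0.132353 + 0.376886 = 0.5092

0.5092


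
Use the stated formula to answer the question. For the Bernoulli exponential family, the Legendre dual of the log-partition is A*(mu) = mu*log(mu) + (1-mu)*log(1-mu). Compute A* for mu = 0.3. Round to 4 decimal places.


Legendre transform for Bernoulli:
A*(mu) = mu*log(mu) + (1-mu)*log(1-mu).
mu = 0.3, 1-mu = 0.7.
mu*log(mu) = 0.3*log(0.3) = -0.361192.
(1-mu)*log(1-mu) = 0.7*log(0.7) = -0.249672.
A* = -0.361192 + -0.249672 = -0.6109

-0.6109


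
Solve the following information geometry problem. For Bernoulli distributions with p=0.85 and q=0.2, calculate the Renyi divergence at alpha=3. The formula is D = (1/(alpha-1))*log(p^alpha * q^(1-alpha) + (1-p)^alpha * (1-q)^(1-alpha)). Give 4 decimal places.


Renyi divergence of order alpha between Bernoulli distributions:
D = (1/(alpha-1))*log(p^alpha * q^(1-alpha) + (1-p)^alpha * (1-q)^(1-alpha)).
alpha = 3, p = 0.85, q = 0.2.
p^alpha * q^(1-alpha) = 0.85^3 * 0.2^-2 = 15.353125.
(1-p)^alpha * (1-q)^(1-alpha) = 0.15^3 * 0.8^-2 = 0.005273.
sum = 15.353125 + 0.005273 = 15.358398.
D = (1/2)*log(15.358398) = 1.3658

1.3658


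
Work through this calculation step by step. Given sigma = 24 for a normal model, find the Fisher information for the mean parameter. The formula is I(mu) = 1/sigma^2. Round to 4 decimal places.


The Fisher information for the mean of a normal distribution is I(mu) = 1/sigma^2.
sigma = 24, so sigma^2 = 576.
I(mu) = 1/576 = 0.0017

0.0017


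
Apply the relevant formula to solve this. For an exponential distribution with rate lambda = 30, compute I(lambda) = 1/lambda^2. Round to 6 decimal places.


Fisher information for exponential: I(lambda) = 1/lambda^2.
lambda = 30, lambda^2 = 900.
I = 1/900 = 0.001111

0.001111


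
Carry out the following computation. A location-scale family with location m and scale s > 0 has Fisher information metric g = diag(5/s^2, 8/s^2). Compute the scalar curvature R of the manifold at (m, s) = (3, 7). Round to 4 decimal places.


The metric has the form g = (A dm^2 + B ds^2)/s^2 with A = 5, B = 8.
Substitute u = sqrt(A/B)*m: g = B*(du^2 + ds^2)/s^2, i.e. B times the
Poincare upper half-plane metric, which has constant Gaussian curvature -1.
Scaling a 2D metric by a constant c divides the Gaussian curvature by c,
so K = -1/B = -1/(8) = -0.1250 everywhere (the point (m, s) = (3, 7) is irrelevant:
the curvature is constant).
Scalar curvature in dimension 2: R = 2K = -2/(8) = -0.2500.

-0.2500


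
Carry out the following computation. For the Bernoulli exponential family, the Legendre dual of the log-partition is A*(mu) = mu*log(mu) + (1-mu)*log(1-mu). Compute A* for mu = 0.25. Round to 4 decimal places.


Legendre transform for Bernoulli:
A*(mu) = mu*log(mu) + (1-mu)*log(1-mu).
mu = 0.25, 1-mu = 0.75.
mu*log(mu) = 0.25*log(0.25) = -0.346574.
(1-mu)*log(1-mu) = 0.75*log(0.75) = -0.215762.
A* = -0.346574 + -0.215762 = -0.5623

-0.5623


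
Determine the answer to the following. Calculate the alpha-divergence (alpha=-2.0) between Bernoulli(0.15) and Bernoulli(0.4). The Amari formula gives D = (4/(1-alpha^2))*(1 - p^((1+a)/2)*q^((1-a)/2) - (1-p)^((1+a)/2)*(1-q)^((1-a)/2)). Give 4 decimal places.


Amari alpha-divergence:
D = (4/(1-alpha^2))*(1 - p^((1+a)/2)*q^((1-a)/2) - (1-p)^((1+a)/2)*(1-q)^((1-a)/2)).
alpha = -2.0, p = 0.15, q = 0.4.
e1 = (1+alpha)/2 = -0.5, e2 = (1-alpha)/2 = 1.5.
t1 = p^e1 * q^e2 = 0.15^-0.5 * 0.4^1.5 = 0.653197.
t2 = (1-p)^e1 * (1-q)^e2 = 0.85^-0.5 * 0.6^1.5 = 0.504101.
4/(1-alpha^2) = -1.333333.
D = -1.333333*(1 - 0.653197 - 0.504101) = 0.2097

0.2097


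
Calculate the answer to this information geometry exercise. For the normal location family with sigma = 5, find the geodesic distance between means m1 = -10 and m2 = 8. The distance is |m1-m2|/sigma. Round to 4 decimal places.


On the fixed-variance normal subfamily, geodesic distance = |m1-m2|/sigma.
|-10 - 8| = 18.
sigma = 5.
d = 18/5 = 3.6000

3.6000


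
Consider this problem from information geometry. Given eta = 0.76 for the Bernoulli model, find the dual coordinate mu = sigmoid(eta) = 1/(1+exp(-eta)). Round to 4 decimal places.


Dual coordinate (expectation parameter) for Bernoulli:
mu = 1/(1+exp(-eta)).
eta = 0.76.
exp(-eta) = exp(-0.76) = 0.467666.
mu = 1/(1+0.467666) = 0.6814

0.6814


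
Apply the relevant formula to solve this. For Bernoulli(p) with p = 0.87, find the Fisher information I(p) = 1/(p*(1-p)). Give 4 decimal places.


For Bernoulli(p), Fisher information is I(p) = 1/(p*(1-p)).
p = 0.87, 1-p = 0.13.
p*(1-p) = 0.1131.
I(p) = 1/0.1131 = 8.8417

8.8417


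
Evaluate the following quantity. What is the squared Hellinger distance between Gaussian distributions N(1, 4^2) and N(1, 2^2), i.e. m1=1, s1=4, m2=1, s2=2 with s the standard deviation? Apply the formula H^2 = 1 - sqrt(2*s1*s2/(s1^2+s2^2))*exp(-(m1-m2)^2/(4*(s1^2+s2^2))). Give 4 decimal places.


Squared Hellinger distance for Gaussians:
H^2 = 1 - sqrt(2*s1*s2/(s1^2+s2^2)) * exp(-(m1-m2)^2/(4*(s1^2+s2^2))).
s1^2 = 16, s2^2 = 4, s1^2+s2^2 = 20.
sqrt(2*4*2/(20)) = 0.894427.
(m1-m2)^2 = (0)^2 = 0.
exp(-0/(4*20)) = exp(0.0) = 1.0.
H^2 = 1 - 0.894427*1.0 = 0.1056

0.1056


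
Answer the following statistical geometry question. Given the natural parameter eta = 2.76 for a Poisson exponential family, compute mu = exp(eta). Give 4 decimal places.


Expectation parameter for Poisson exponential family:
mu = exp(eta).
eta = 2.76.
mu = exp(2.76) = 15.7998

15.7998
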